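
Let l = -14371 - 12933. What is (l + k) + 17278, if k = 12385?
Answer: 2359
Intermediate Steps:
l = -27304
(l + k) + 17278 = (-27304 + 12385) + 17278 = -14919 + 17278 = 2359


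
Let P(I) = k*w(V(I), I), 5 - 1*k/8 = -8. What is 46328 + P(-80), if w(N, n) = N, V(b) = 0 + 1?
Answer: 46432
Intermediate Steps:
V(b) = 1
k = 104 (k = 40 - 8*(-8) = 40 + 64 = 104)
P(I) = 104 (P(I) = 104*1 = 104)
46328 + P(-80) = 46328 + 104 = 46432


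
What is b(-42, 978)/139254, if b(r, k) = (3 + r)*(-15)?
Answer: 195/46418 ≈ 0.0042010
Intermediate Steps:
b(r, k) = -45 - 15*r
b(-42, 978)/139254 = (-45 - 15*(-42))/139254 = (-45 + 630)*(1/139254) = 585*(1/139254) = 195/46418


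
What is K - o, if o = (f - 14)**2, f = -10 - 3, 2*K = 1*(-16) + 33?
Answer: -1441/2 ≈ -720.50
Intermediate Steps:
K = 17/2 (K = (1*(-16) + 33)/2 = (-16 + 33)/2 = (1/2)*17 = 17/2 ≈ 8.5000)
f = -13
o = 729 (o = (-13 - 14)**2 = (-27)**2 = 729)
K - o = 17/2 - 1*729 = 17/2 - 729 = -1441/2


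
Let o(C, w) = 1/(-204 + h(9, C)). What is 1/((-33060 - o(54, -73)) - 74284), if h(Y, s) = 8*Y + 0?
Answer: -132/14169407 ≈ -9.3158e-6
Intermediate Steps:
h(Y, s) = 8*Y
o(C, w) = -1/132 (o(C, w) = 1/(-204 + 8*9) = 1/(-204 + 72) = 1/(-132) = -1/132)
1/((-33060 - o(54, -73)) - 74284) = 1/((-33060 - 1*(-1/132)) - 74284) = 1/((-33060 + 1/132) - 74284) = 1/(-4363919/132 - 74284) = 1/(-14169407/132) = -132/14169407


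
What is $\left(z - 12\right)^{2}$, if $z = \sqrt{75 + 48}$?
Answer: $\left(12 - \sqrt{123}\right)^{2} \approx 0.82712$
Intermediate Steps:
$z = \sqrt{123} \approx 11.091$
$\left(z - 12\right)^{2} = \left(\sqrt{123} - 12\right)^{2} = \left(-12 + \sqrt{123}\right)^{2}$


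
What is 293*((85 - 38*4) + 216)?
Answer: 43657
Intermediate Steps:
293*((85 - 38*4) + 216) = 293*((85 - 1*152) + 216) = 293*((85 - 152) + 216) = 293*(-67 + 216) = 293*149 = 43657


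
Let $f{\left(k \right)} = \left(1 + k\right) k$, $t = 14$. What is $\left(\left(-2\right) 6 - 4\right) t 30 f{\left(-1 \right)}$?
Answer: $0$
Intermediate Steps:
$f{\left(k \right)} = k \left(1 + k\right)$
$\left(\left(-2\right) 6 - 4\right) t 30 f{\left(-1 \right)} = \left(\left(-2\right) 6 - 4\right) 14 \cdot 30 \left(- (1 - 1)\right) = \left(-12 - 4\right) 420 \left(\left(-1\right) 0\right) = - 16 \cdot 420 \cdot 0 = \left(-16\right) 0 = 0$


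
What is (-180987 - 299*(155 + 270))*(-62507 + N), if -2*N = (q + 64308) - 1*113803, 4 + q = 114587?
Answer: 29281601162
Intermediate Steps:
q = 114583 (q = -4 + 114587 = 114583)
N = -32544 (N = -((114583 + 64308) - 1*113803)/2 = -(178891 - 113803)/2 = -½*65088 = -32544)
(-180987 - 299*(155 + 270))*(-62507 + N) = (-180987 - 299*(155 + 270))*(-62507 - 32544) = (-180987 - 299*425)*(-95051) = (-180987 - 127075)*(-95051) = -308062*(-95051) = 29281601162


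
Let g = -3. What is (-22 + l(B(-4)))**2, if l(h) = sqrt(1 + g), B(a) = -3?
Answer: (22 - I*sqrt(2))**2 ≈ 482.0 - 62.225*I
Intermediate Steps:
l(h) = I*sqrt(2) (l(h) = sqrt(1 - 3) = sqrt(-2) = I*sqrt(2))
(-22 + l(B(-4)))**2 = (-22 + I*sqrt(2))**2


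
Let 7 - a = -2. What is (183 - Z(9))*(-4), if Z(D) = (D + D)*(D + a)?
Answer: 564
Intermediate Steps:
a = 9 (a = 7 - 1*(-2) = 7 + 2 = 9)
Z(D) = 2*D*(9 + D) (Z(D) = (D + D)*(D + 9) = (2*D)*(9 + D) = 2*D*(9 + D))
(183 - Z(9))*(-4) = (183 - 2*9*(9 + 9))*(-4) = (183 - 2*9*18)*(-4) = (183 - 1*324)*(-4) = (183 - 324)*(-4) = -141*(-4) = 564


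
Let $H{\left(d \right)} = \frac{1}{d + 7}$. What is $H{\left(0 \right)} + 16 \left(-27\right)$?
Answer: $- \frac{3023}{7} \approx -431.86$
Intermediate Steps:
$H{\left(d \right)} = \frac{1}{7 + d}$
$H{\left(0 \right)} + 16 \left(-27\right) = \frac{1}{7 + 0} + 16 \left(-27\right) = \frac{1}{7} - 432 = - \frac{3023}{7}$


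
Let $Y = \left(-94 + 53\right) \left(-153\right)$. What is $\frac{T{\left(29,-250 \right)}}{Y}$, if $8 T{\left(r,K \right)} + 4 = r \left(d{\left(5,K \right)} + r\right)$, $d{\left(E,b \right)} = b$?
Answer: $- \frac{6413}{50184} \approx -0.12779$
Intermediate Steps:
$T{\left(r,K \right)} = - \frac{1}{2} + \frac{r \left(K + r\right)}{8}$
$Y = 6273$ ($Y = \left(-41\right) \left(-153\right) = 6273$)
$\frac{T{\left(29,-250 \right)}}{Y} = \frac{- \frac{1}{2} + \frac{29^{2}}{8} + \frac{1}{8} \left(-250\right) 29}{6273} = \left(- \frac{1}{2} + \frac{1}{8} \cdot 841 - \frac{3625}{4}\right) \frac{1}{6273} = \left(- \frac{1}{2} + \frac{841}{8} - \frac{3625}{4}\right) \frac{1}{6273} = \left(- \frac{6413}{8}\right) \frac{1}{6273} = - \frac{6413}{50184}$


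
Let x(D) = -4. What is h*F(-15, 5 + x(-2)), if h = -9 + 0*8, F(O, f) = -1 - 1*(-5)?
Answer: -36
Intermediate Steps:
F(O, f) = 4 (F(O, f) = -1 + 5 = 4)
h = -9 (h = -9 + 0 = -9)
h*F(-15, 5 + x(-2)) = -9*4 = -36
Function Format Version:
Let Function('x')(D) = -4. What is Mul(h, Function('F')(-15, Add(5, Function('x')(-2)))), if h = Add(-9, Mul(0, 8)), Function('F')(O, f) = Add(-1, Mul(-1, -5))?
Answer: -36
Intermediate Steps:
Function('F')(O, f) = 4 (Function('F')(O, f) = Add(-1, 5) = 4)
h = -9 (h = Add(-9, 0) = -9)
Mul(h, Function('F')(-15, Add(5, Function('x')(-2)))) = Mul(-9, 4) = -36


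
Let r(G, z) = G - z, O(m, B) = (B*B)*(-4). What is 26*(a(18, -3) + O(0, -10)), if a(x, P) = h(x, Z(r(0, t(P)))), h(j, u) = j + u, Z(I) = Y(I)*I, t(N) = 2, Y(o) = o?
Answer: -9828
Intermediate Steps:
O(m, B) = -4*B**2 (O(m, B) = B**2*(-4) = -4*B**2)
Z(I) = I**2 (Z(I) = I*I = I**2)
a(x, P) = 4 + x (a(x, P) = x + (0 - 1*2)**2 = x + (0 - 2)**2 = x + (-2)**2 = x + 4 = 4 + x)
26*(a(18, -3) + O(0, -10)) = 26*((4 + 18) - 4*(-10)**2) = 26*(22 - 4*100) = 26*(22 - 400) = 26*(-378) = -9828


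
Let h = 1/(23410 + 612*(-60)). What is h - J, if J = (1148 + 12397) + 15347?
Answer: -384552521/13310 ≈ -28892.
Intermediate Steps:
J = 28892 (J = 13545 + 15347 = 28892)
h = -1/13310 (h = 1/(23410 - 36720) = 1/(-13310) = -1/13310 ≈ -7.5131e-5)
h - J = -1/13310 - 1*28892 = -1/13310 - 28892 = -384552521/13310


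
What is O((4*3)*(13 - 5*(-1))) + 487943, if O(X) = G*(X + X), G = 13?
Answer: 493559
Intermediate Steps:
O(X) = 26*X (O(X) = 13*(X + X) = 13*(2*X) = 26*X)
O((4*3)*(13 - 5*(-1))) + 487943 = 26*((4*3)*(13 - 5*(-1))) + 487943 = 26*(12*(13 + 5)) + 487943 = 26*(12*18) + 487943 = 26*216 + 487943 = 5616 + 487943 = 493559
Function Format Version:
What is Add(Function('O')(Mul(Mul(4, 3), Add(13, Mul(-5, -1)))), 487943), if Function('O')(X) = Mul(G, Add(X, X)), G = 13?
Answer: 493559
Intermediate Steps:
Function('O')(X) = Mul(26, X) (Function('O')(X) = Mul(13, Add(X, X)) = Mul(13, Mul(2, X)) = Mul(26, X))
Add(Function('O')(Mul(Mul(4, 3), Add(13, Mul(-5, -1)))), 487943) = Add(Mul(26, Mul(Mul(4, 3), Add(13, Mul(-5, -1)))), 487943) = Add(Mul(26, Mul(12, Add(13, 5))), 487943) = Add(Mul(26, Mul(12, 18)), 487943) = Add(Mul(26, 216), 487943) = Add(5616, 487943) = 493559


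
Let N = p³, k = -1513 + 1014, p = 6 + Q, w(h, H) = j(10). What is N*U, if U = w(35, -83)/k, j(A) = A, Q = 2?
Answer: -5120/499 ≈ -10.261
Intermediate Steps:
w(h, H) = 10
p = 8 (p = 6 + 2 = 8)
k = -499
N = 512 (N = 8³ = 512)
U = -10/499 (U = 10/(-499) = 10*(-1/499) = -10/499 ≈ -0.020040)
N*U = 512*(-10/499) = -5120/499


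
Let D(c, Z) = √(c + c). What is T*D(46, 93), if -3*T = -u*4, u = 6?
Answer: 16*√23 ≈ 76.733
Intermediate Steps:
D(c, Z) = √2*√c (D(c, Z) = √(2*c) = √2*√c)
T = 8 (T = -(-1*6)*4/3 = -(-2)*4 = -⅓*(-24) = 8)
T*D(46, 93) = 8*(√2*√46) = 8*(2*√23) = 16*√23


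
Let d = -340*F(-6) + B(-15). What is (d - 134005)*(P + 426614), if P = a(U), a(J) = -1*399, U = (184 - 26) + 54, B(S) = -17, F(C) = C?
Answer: -56252708130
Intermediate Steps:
U = 212 (U = 158 + 54 = 212)
a(J) = -399
P = -399
d = 2023 (d = -340*(-6) - 17 = 2040 - 17 = 2023)
(d - 134005)*(P + 426614) = (2023 - 134005)*(-399 + 426614) = -131982*426215 = -56252708130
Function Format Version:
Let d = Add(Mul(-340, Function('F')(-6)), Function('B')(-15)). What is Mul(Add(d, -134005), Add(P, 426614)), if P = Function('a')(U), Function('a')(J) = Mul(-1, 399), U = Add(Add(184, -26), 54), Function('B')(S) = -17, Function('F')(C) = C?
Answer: -56252708130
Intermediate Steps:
U = 212 (U = Add(158, 54) = 212)
Function('a')(J) = -399
P = -399
d = 2023 (d = Add(Mul(-340, -6), -17) = Add(2040, -17) = 2023)
Mul(Add(d, -134005), Add(P, 426614)) = Mul(Add(2023, -134005), Add(-399, 426614)) = Mul(-131982, 426215) = -56252708130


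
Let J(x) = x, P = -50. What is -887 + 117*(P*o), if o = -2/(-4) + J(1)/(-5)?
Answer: -2642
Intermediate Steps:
o = 3/10 (o = -2/(-4) + 1/(-5) = -2*(-1/4) + 1*(-1/5) = 1/2 - 1/5 = 3/10 ≈ 0.30000)
-887 + 117*(P*o) = -887 + 117*(-50*3/10) = -887 + 117*(-15) = -887 - 1755 = -2642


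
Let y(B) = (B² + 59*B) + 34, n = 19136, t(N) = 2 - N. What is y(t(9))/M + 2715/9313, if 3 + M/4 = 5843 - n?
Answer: 24577975/82550432 ≈ 0.29773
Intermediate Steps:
y(B) = 34 + B² + 59*B
M = -53184 (M = -12 + 4*(5843 - 1*19136) = -12 + 4*(5843 - 19136) = -12 + 4*(-13293) = -12 - 53172 = -53184)
y(t(9))/M + 2715/9313 = (34 + (2 - 1*9)² + 59*(2 - 1*9))/(-53184) + 2715/9313 = (34 + (2 - 9)² + 59*(2 - 9))*(-1/53184) + 2715*(1/9313) = (34 + (-7)² + 59*(-7))*(-1/53184) + 2715/9313 = (34 + 49 - 413)*(-1/53184) + 2715/9313 = -330*(-1/53184) + 2715/9313 = 55/8864 + 2715/9313 = 24577975/82550432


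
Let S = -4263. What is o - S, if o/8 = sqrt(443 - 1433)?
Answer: 4263 + 24*I*sqrt(110) ≈ 4263.0 + 251.71*I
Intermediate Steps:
o = 24*I*sqrt(110) (o = 8*sqrt(443 - 1433) = 8*sqrt(-990) = 8*(3*I*sqrt(110)) = 24*I*sqrt(110) ≈ 251.71*I)
o - S = 24*I*sqrt(110) - 1*(-4263) = 24*I*sqrt(110) + 4263 = 4263 + 24*I*sqrt(110)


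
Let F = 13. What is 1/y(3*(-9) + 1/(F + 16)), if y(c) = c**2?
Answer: 841/611524 ≈ 0.0013753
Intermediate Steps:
1/y(3*(-9) + 1/(F + 16)) = 1/((3*(-9) + 1/(13 + 16))**2) = 1/((-27 + 1/29)**2) = 1/((-782/29)**2) = 1/(611524/841) = 841/611524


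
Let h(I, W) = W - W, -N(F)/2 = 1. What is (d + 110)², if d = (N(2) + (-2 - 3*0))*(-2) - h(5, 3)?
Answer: 13924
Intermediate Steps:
N(F) = -2 (N(F) = -2*1 = -2)
h(I, W) = 0
d = 8 (d = (-2 + (-2 - 3*0))*(-2) - 1*0 = (-2 + (-2 + 0))*(-2) + 0 = (-2 - 2)*(-2) + 0 = -4*(-2) + 0 = 8 + 0 = 8)
(d + 110)² = (8 + 110)² = 118² = 13924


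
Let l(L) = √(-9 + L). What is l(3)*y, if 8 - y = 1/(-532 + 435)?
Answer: 777*I*√6/97 ≈ 19.621*I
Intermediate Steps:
y = 777/97 (y = 8 - 1/(-532 + 435) = 8 - 1/(-97) = 8 - 1*(-1/97) = 8 + 1/97 = 777/97 ≈ 8.0103)
l(3)*y = √(-9 + 3)*(777/97) = √(-6)*(777/97) = (I*√6)*(777/97) = 777*I*√6/97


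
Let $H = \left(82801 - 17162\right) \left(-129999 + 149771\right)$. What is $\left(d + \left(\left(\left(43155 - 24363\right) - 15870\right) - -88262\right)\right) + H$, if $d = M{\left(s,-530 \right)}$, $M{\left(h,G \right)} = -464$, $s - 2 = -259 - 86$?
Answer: $1297905028$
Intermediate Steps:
$s = -343$ ($s = 2 - 345 = -343$)
$d = -464$
$H = 1297814308$ ($H = 65639 \cdot 19772 = 1297814308$)
$\left(d + \left(\left(\left(43155 - 24363\right) - 15870\right) - -88262\right)\right) + H = \left(-464 + \left(\left(\left(43155 - 24363\right) - 15870\right) - -88262\right)\right) + 1297814308 = \left(-464 + \left(\left(18792 - 15870\right) + 88262\right)\right) + 1297814308 = \left(-464 + \left(2922 + 88262\right)\right) + 1297814308 = \left(-464 + 91184\right) + 1297814308 = 90720 + 1297814308 = 1297905028$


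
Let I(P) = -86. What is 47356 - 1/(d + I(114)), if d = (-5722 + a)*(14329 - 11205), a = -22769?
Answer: 4214966715321/89005970 ≈ 47356.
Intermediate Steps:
d = -89005884 (d = (-5722 - 22769)*(14329 - 11205) = -28491*3124 = -89005884)
47356 - 1/(d + I(114)) = 47356 - 1/(-89005884 - 86) = 47356 - 1/(-89005970) = 47356 - 1*(-1/89005970) = 47356 + 1/89005970 = 4214966715321/89005970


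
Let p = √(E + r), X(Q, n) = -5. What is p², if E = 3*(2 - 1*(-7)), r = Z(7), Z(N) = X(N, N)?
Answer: 22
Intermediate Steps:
Z(N) = -5
r = -5
E = 27 (E = 3*(2 + 7) = 3*9 = 27)
p = √22 (p = √(27 - 5) = √22 ≈ 4.6904)
p² = (√22)² = 22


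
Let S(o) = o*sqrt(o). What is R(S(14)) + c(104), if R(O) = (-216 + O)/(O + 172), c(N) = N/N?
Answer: -1632/3355 + 679*sqrt(14)/3355 ≈ 0.27082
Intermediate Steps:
c(N) = 1
S(o) = o**(3/2)
R(O) = (-216 + O)/(172 + O)
R(S(14)) + c(104) = (-216 + 14**(3/2))/(172 + 14**(3/2)) + 1 = (-216 + 14*sqrt(14))/(172 + 14*sqrt(14)) + 1 = 1 + (-216 + 14*sqrt(14))/(172 + 14*sqrt(14))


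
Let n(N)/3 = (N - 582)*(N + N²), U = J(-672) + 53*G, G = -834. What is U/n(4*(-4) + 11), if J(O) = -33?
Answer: 2949/2348 ≈ 1.2560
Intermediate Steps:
U = -44235 (U = -33 + 53*(-834) = -33 - 44202 = -44235)
n(N) = 3*(-582 + N)*(N + N²) (n(N) = 3*((N - 582)*(N + N²)) = 3*((-582 + N)*(N + N²)) = 3*(-582 + N)*(N + N²))
U/n(4*(-4) + 11) = -44235*1/(3*(4*(-4) + 11)*(-582 + (4*(-4) + 11)² - 581*(4*(-4) + 11))) = -44235*1/(3*(-16 + 11)*(-582 + (-16 + 11)² - 581*(-16 + 11))) = -44235*(-1/(15*(-582 + (-5)² - 581*(-5)))) = -44235*(-1/(15*(-582 + 25 + 2905))) = -44235/(3*(-5)*2348) = -44235/(-35220) = -44235*(-1/35220) = 2949/2348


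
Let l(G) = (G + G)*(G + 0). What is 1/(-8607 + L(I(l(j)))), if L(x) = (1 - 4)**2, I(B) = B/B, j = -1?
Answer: -1/8598 ≈ -0.00011631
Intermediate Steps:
l(G) = 2*G**2 (l(G) = (2*G)*G = 2*G**2)
I(B) = 1
L(x) = 9 (L(x) = (-3)**2 = 9)
1/(-8607 + L(I(l(j)))) = 1/(-8607 + 9) = 1/(-8598) = -1/8598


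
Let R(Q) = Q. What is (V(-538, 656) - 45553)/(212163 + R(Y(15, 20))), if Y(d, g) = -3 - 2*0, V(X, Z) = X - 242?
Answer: -46333/212160 ≈ -0.21839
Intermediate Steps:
V(X, Z) = -242 + X
Y(d, g) = -3 (Y(d, g) = -3 + 0 = -3)
(V(-538, 656) - 45553)/(212163 + R(Y(15, 20))) = ((-242 - 538) - 45553)/(212163 - 3) = (-780 - 45553)/212160 = -46333*1/212160 = -46333/212160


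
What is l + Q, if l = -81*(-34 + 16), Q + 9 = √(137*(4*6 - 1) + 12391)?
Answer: 1449 + √15542 ≈ 1573.7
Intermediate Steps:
Q = -9 + √15542 (Q = -9 + √(137*(4*6 - 1) + 12391) = -9 + √(137*(24 - 1) + 12391) = -9 + √(137*23 + 12391) = -9 + √(3151 + 12391) = -9 + √15542 ≈ 115.67)
l = 1458 (l = -81*(-18) = 1458)
l + Q = 1458 + (-9 + √15542) = 1449 + √15542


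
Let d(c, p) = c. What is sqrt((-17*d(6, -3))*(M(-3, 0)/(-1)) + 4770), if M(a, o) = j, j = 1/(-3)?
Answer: 8*sqrt(74) ≈ 68.819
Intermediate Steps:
j = -1/3 (j = 1*(-1/3) = -1/3 ≈ -0.33333)
M(a, o) = -1/3
sqrt((-17*d(6, -3))*(M(-3, 0)/(-1)) + 4770) = sqrt((-17*6)*(-1/3/(-1)) + 4770) = sqrt(-(-34)*(-1) + 4770) = sqrt(-102*1/3 + 4770) = sqrt(-34 + 4770) = sqrt(4736) = 8*sqrt(74)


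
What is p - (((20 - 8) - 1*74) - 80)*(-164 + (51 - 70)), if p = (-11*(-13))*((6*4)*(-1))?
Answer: -29418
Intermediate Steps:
p = -3432 (p = 143*(24*(-1)) = 143*(-24) = -3432)
p - (((20 - 8) - 1*74) - 80)*(-164 + (51 - 70)) = -3432 - (((20 - 8) - 1*74) - 80)*(-164 + (51 - 70)) = -3432 - ((12 - 74) - 80)*(-164 - 19) = -3432 - (-62 - 80)*(-183) = -3432 - (-142)*(-183) = -3432 - 1*25986 = -3432 - 25986 = -29418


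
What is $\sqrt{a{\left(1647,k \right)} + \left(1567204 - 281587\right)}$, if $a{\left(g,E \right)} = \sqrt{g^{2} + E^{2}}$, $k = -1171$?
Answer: $\sqrt{1285617 + 5 \sqrt{163354}} \approx 1134.7$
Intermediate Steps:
$a{\left(g,E \right)} = \sqrt{E^{2} + g^{2}}$
$\sqrt{a{\left(1647,k \right)} + \left(1567204 - 281587\right)} = \sqrt{\sqrt{\left(-1171\right)^{2} + 1647^{2}} + \left(1567204 - 281587\right)} = \sqrt{\sqrt{1371241 + 2712609} + \left(1567204 - 281587\right)} = \sqrt{\sqrt{4083850} + 1285617} = \sqrt{5 \sqrt{163354} + 1285617} = \sqrt{1285617 + 5 \sqrt{163354}}$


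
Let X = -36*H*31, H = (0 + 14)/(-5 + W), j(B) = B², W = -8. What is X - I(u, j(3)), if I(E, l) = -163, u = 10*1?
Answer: 17743/13 ≈ 1364.8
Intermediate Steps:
u = 10
H = -14/13 (H = (0 + 14)/(-5 - 8) = 14/(-13) = 14*(-1/13) = -14/13 ≈ -1.0769)
X = 15624/13 (X = -36*(-14/13)*31 = (504/13)*31 = 15624/13 ≈ 1201.8)
X - I(u, j(3)) = 15624/13 - 1*(-163) = 15624/13 + 163 = 17743/13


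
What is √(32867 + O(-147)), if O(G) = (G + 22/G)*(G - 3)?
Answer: √2692033/7 ≈ 234.39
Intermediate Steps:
O(G) = (-3 + G)*(G + 22/G) (O(G) = (G + 22/G)*(-3 + G) = (-3 + G)*(G + 22/G))
√(32867 + O(-147)) = √(32867 + (22 + (-147)² - 66/(-147) - 3*(-147))) = √(32867 + (22 + 21609 - 66*(-1/147) + 441)) = √(32867 + (22 + 21609 + 22/49 + 441)) = √(32867 + 1081550/49) = √(2692033/49) = √2692033/7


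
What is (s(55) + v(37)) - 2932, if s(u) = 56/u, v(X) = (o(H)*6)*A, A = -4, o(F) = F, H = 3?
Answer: -165164/55 ≈ -3003.0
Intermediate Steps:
v(X) = -72 (v(X) = (3*6)*(-4) = 18*(-4) = -72)
(s(55) + v(37)) - 2932 = (56/55 - 72) - 2932 = -3904/55 - 2932 = -165164/55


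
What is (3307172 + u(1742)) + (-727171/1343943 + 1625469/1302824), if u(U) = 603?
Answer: 5791654593058827163/1750921195032 ≈ 3.3078e+6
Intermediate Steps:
(3307172 + u(1742)) + (-727171/1343943 + 1625469/1302824) = (3307172 + 603) + (-727171/1343943 + 1625469/1302824) = 3307775 + (-727171*1/1343943 + 1625469*(1/1302824)) = 3307775 + (-727171/1343943 + 1625469/1302824) = 3307775 + 1237161853363/1750921195032 = 5791654593058827163/1750921195032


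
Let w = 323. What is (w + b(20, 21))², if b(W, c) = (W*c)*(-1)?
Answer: 9409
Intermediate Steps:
b(W, c) = -W*c
(w + b(20, 21))² = (323 - 1*20*21)² = (323 - 420)² = (-97)² = 9409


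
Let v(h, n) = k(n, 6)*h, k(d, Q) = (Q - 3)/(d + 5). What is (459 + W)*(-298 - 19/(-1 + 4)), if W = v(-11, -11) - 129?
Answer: -612623/6 ≈ -1.0210e+5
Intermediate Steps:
k(d, Q) = (-3 + Q)/(5 + d)
v(h, n) = 3*h/(5 + n) (v(h, n) = ((-3 + 6)/(5 + n))*h = (3/(5 + n))*h = 3*h/(5 + n))
W = -247/2 (W = 3*(-11)/(5 - 11) - 129 = 3*(-11)/(-6) - 129 = 3*(-11)*(-⅙) - 129 = 11/2 - 129 = -247/2 ≈ -123.50)
(459 + W)*(-298 - 19/(-1 + 4)) = (459 - 247/2)*(-298 - 19/(-1 + 4)) = 671*(-298 - 19/3)/2 = (671/2)*(-913/3) = -612623/6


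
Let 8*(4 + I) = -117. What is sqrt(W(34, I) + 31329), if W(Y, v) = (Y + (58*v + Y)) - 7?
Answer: 3*sqrt(13471)/2 ≈ 174.10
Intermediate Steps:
I = -149/8 (I = -4 + (1/8)*(-117) = -4 - 117/8 = -149/8 ≈ -18.625)
W(Y, v) = -7 + 2*Y + 58*v (W(Y, v) = (Y + (Y + 58*v)) - 7 = (2*Y + 58*v) - 7 = -7 + 2*Y + 58*v)
sqrt(W(34, I) + 31329) = sqrt((-7 + 2*34 + 58*(-149/8)) + 31329) = sqrt((-7 + 68 - 4321/4) + 31329) = sqrt(-4077/4 + 31329) = sqrt(121239/4) = 3*sqrt(13471)/2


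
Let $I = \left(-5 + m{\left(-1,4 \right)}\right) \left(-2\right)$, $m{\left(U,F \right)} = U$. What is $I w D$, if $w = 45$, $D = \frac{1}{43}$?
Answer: $\frac{540}{43} \approx 12.558$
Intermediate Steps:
$D = \frac{1}{43} \approx 0.023256$
$I = 12$ ($I = \left(-5 - 1\right) \left(-2\right) = \left(-6\right) \left(-2\right) = 12$)
$I w D = 12 \cdot 45 \cdot \frac{1}{43} = 540 \cdot \frac{1}{43} = \frac{540}{43}$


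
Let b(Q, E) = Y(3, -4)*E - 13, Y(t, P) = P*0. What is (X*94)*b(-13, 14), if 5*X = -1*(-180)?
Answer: -43992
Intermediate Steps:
X = 36 (X = (-1*(-180))/5 = (⅕)*180 = 36)
Y(t, P) = 0
b(Q, E) = -13 (b(Q, E) = 0*E - 13 = 0 - 13 = -13)
(X*94)*b(-13, 14) = (36*94)*(-13) = 3384*(-13) = -43992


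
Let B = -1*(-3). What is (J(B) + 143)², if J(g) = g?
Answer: 21316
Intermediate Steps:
B = 3
(J(B) + 143)² = (3 + 143)² = 146² = 21316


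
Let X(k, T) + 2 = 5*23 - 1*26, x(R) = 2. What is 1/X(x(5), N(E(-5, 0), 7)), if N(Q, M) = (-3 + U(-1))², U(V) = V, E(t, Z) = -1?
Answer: 1/87 ≈ 0.011494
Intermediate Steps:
N(Q, M) = 16 (N(Q, M) = (-3 - 1)² = (-4)² = 16)
X(k, T) = 87 (X(k, T) = -2 + (5*23 - 1*26) = -2 + (115 - 26) = -2 + 89 = 87)
1/X(x(5), N(E(-5, 0), 7)) = 1/87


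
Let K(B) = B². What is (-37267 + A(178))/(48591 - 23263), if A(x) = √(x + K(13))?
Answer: -37267/25328 + √347/25328 ≈ -1.4706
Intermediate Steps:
A(x) = √(169 + x) (A(x) = √(x + 13²) = √(x + 169) = √(169 + x))
(-37267 + A(178))/(48591 - 23263) = (-37267 + √(169 + 178))/(48591 - 23263) = (-37267 + √347)/25328 = (-37267 + √347)*(1/25328) = -37267/25328 + √347/25328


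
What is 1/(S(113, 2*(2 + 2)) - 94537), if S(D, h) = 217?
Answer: -1/94320 ≈ -1.0602e-5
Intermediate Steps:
1/(S(113, 2*(2 + 2)) - 94537) = 1/(217 - 94537) = 1/(-94320) = -1/94320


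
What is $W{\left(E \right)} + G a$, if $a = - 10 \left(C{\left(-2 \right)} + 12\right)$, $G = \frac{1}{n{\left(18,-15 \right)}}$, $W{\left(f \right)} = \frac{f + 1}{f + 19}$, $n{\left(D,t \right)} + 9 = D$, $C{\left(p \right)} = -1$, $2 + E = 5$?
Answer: $- \frac{1192}{99} \approx -12.04$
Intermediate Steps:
$E = 3$ ($E = -2 + 5 = 3$)
$n{\left(D,t \right)} = -9 + D$
$W{\left(f \right)} = \frac{1 + f}{19 + f}$
$G = \frac{1}{9}$ ($G = \frac{1}{-9 + 18} = \frac{1}{9} \approx 0.11111$)
$a = -110$ ($a = - 10 \left(-1 + 12\right) = \left(-10\right) 11 = -110$)
$W{\left(E \right)} + G a = \frac{1 + 3}{19 + 3} + \frac{1}{9} \left(-110\right) = \frac{1}{22} \cdot 4 - \frac{110}{9} = \frac{2}{11} - \frac{110}{9} = - \frac{1192}{99}$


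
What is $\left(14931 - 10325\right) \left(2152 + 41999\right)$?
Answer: $203359506$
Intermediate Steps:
$\left(14931 - 10325\right) \left(2152 + 41999\right) = 4606 \cdot 44151 = 203359506$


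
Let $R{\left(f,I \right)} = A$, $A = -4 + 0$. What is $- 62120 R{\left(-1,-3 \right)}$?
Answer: $248480$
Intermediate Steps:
$A = -4$
$R{\left(f,I \right)} = -4$
$- 62120 R{\left(-1,-3 \right)} = \left(-62120\right) \left(-4\right) = 248480$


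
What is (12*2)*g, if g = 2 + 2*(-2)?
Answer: -48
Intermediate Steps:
g = -2 (g = 2 - 4 = -2)
(12*2)*g = (12*2)*(-2) = 24*(-2) = -48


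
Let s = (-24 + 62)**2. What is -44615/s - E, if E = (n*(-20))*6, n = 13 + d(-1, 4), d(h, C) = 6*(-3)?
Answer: -911015/1444 ≈ -630.90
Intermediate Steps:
s = 1444 (s = 38**2 = 1444)
d(h, C) = -18
n = -5 (n = 13 - 18 = -5)
E = 600 (E = -5*(-20)*6 = 100*6 = 600)
-44615/s - E = -44615/1444 - 1*600 = -44615*1/1444 - 600 = -44615/1444 - 600 = -911015/1444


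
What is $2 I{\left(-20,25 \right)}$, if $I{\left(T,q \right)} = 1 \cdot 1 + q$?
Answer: $52$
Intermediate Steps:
$I{\left(T,q \right)} = 1 + q$
$2 I{\left(-20,25 \right)} = 2 \left(1 + 25\right) = 2 \cdot 26 = 52$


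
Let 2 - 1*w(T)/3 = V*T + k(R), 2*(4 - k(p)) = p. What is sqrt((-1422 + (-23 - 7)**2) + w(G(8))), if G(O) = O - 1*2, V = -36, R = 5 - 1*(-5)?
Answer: 3*sqrt(15) ≈ 11.619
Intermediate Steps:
R = 10 (R = 5 + 5 = 10)
k(p) = 4 - p/2
G(O) = -2 + O (G(O) = O - 2 = -2 + O)
w(T) = 9 + 108*T (w(T) = 6 - 3*(-36*T + (4 - 1/2*10)) = 6 - 3*(-36*T + (4 - 5)) = 6 - 3*(-36*T - 1) = 6 - 3*(-1 - 36*T) = 6 + (3 + 108*T) = 9 + 108*T)
sqrt((-1422 + (-23 - 7)**2) + w(G(8))) = sqrt((-1422 + (-23 - 7)**2) + (9 + 108*(-2 + 8))) = sqrt((-1422 + (-30)**2) + (9 + 108*6)) = sqrt((-1422 + 900) + (9 + 648)) = sqrt(-522 + 657) = sqrt(135) = 3*sqrt(15)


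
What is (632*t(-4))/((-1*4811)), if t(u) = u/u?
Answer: -632/4811 ≈ -0.13137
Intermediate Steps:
t(u) = 1
(632*t(-4))/((-1*4811)) = (632*1)/((-1*4811)) = 632/(-4811) = 632*(-1/4811) = -632/4811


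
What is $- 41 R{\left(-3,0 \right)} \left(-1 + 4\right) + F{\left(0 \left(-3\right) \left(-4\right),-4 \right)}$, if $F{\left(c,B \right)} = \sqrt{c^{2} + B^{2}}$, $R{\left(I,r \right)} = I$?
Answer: $373$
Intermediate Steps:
$F{\left(c,B \right)} = \sqrt{B^{2} + c^{2}}$
$- 41 R{\left(-3,0 \right)} \left(-1 + 4\right) + F{\left(0 \left(-3\right) \left(-4\right),-4 \right)} = - 41 \left(- 3 \left(-1 + 4\right)\right) + \sqrt{\left(-4\right)^{2} + \left(0 \left(-3\right) \left(-4\right)\right)^{2}} = - 41 \left(\left(-3\right) 3\right) + \sqrt{16 + \left(0 \left(-4\right)\right)^{2}} = \left(-41\right) \left(-9\right) + \sqrt{16 + 0^{2}} = 369 + \sqrt{16 + 0} = 369 + \sqrt{16} = 369 + 4 = 373$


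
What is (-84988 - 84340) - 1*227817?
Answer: -397145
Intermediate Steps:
(-84988 - 84340) - 1*227817 = -169328 - 227817 = -397145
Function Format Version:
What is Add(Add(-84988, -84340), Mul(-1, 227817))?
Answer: -397145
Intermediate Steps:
Add(Add(-84988, -84340), Mul(-1, 227817)) = Add(-169328, -227817) = -397145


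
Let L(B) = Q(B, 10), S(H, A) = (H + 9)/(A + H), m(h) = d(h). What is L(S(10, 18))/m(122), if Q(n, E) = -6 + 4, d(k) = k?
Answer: -1/61 ≈ -0.016393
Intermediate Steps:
m(h) = h
S(H, A) = (9 + H)/(A + H)
Q(n, E) = -2
L(B) = -2
L(S(10, 18))/m(122) = -2/122 = -2*1/122 = -1/61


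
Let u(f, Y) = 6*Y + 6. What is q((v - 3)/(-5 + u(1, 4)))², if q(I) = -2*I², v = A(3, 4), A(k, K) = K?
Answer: 4/390625 ≈ 1.0240e-5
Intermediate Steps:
u(f, Y) = 6 + 6*Y
v = 4
q((v - 3)/(-5 + u(1, 4)))² = (-2*(4 - 3)²/(-5 + (6 + 6*4))²)² = (-2/(-5 + (6 + 24))²)² = (-2/(-5 + 30)²)² = (-2*(1/25)²)² = (-2*1/625)² = (-2/625)² = 4/390625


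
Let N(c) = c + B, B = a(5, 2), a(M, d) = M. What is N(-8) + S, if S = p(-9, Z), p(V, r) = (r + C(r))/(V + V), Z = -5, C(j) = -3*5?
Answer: -17/9 ≈ -1.8889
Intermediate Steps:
C(j) = -15
B = 5
p(V, r) = (-15 + r)/(2*V) (p(V, r) = (r - 15)/(V + V) = (-15 + r)/((2*V)) = (-15 + r)*(1/(2*V)) = (-15 + r)/(2*V))
S = 10/9 (S = (1/2)*(-15 - 5)/(-9) = (1/2)*(-1/9)*(-20) = 10/9 ≈ 1.1111)
N(c) = 5 + c (N(c) = c + 5 = 5 + c)
N(-8) + S = (5 - 8) + 10/9 = -3 + 10/9 = -17/9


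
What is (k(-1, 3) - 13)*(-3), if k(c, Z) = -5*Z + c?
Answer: 87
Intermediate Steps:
k(c, Z) = c - 5*Z
(k(-1, 3) - 13)*(-3) = ((-1 - 5*3) - 13)*(-3) = ((-1 - 15) - 13)*(-3) = (-16 - 13)*(-3) = -29*(-3) = 87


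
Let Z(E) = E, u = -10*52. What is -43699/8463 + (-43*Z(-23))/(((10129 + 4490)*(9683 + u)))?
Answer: -278744903576/53983420491 ≈ -5.1635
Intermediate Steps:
u = -520
-43699/8463 + (-43*Z(-23))/(((10129 + 4490)*(9683 + u))) = -43699/8463 + (-43*(-23))/(((10129 + 4490)*(9683 - 520))) = -43699*1/8463 + 989/((14619*9163)) = -43699/8463 + 989/133953897 = -278744903576/53983420491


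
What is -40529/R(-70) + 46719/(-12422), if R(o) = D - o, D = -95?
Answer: 502283263/310550 ≈ 1617.4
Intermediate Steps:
R(o) = -95 - o
-40529/R(-70) + 46719/(-12422) = -40529/(-95 - 1*(-70)) + 46719/(-12422) = -40529/(-95 + 70) + 46719*(-1/12422) = -40529/(-25) - 46719/12422 = -40529*(-1/25) - 46719/12422 = 40529/25 - 46719/12422 = 502283263/310550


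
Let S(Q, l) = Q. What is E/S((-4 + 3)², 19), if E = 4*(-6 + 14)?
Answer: 32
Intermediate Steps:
E = 32 (E = 4*8 = 32)
E/S((-4 + 3)², 19) = 32/((-4 + 3)²) = 32/((-1)²) = 32/1 = 32*1 = 32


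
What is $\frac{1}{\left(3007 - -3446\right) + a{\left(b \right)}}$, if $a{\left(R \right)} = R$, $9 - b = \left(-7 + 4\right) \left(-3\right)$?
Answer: $\frac{1}{6453} \approx 0.00015497$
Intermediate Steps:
$b = 0$ ($b = 9 - \left(-7 + 4\right) \left(-3\right) = 9 - \left(-3\right) \left(-3\right) = 9 - 9 = 0$)
$\frac{1}{\left(3007 - -3446\right) + a{\left(b \right)}} = \frac{1}{\left(3007 - -3446\right) + 0} = \frac{1}{\left(3007 + 3446\right) + 0} = \frac{1}{6453 + 0} = \frac{1}{6453}$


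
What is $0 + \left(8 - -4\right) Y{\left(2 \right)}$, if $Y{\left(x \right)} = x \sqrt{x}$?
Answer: $24 \sqrt{2} \approx 33.941$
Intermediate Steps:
$Y{\left(x \right)} = x^{\frac{3}{2}}$
$0 + \left(8 - -4\right) Y{\left(2 \right)} = 0 + \left(8 - -4\right) 2^{\frac{3}{2}} = 0 + \left(8 + 4\right) 2 \sqrt{2} = 0 + 12 \cdot 2 \sqrt{2} = 0 + 24 \sqrt{2} = 24 \sqrt{2}$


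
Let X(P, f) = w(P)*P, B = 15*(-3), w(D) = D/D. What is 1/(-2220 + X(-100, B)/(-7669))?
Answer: -7669/17025080 ≈ -0.00045045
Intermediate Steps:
w(D) = 1
B = -45
X(P, f) = P (X(P, f) = 1*P = P)
1/(-2220 + X(-100, B)/(-7669)) = 1/(-2220 - 100/(-7669)) = 1/(-2220 - 100*(-1/7669)) = 1/(-2220 + 100/7669) = 1/(-17025080/7669) = -7669/17025080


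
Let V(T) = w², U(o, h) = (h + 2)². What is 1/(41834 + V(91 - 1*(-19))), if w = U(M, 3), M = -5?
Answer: 1/42459 ≈ 2.3552e-5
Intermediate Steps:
U(o, h) = (2 + h)²
w = 25 (w = (2 + 3)² = 5² = 25)
V(T) = 625 (V(T) = 25² = 625)
1/(41834 + V(91 - 1*(-19))) = 1/(41834 + 625) = 1/42459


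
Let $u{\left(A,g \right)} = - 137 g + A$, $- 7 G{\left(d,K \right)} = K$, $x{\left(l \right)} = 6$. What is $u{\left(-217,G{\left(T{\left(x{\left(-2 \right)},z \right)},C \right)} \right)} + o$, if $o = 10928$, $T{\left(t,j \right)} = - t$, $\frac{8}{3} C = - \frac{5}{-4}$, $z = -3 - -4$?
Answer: $\frac{2401319}{224} \approx 10720.0$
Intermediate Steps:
$z = 1$ ($z = -3 + 4 = 1$)
$C = \frac{15}{32}$ ($C = \frac{3 \left(- \frac{5}{-4}\right)}{8} = \frac{3 \left(\left(-5\right) \left(- \frac{1}{4}\right)\right)}{8} = \frac{3}{8} \cdot \frac{5}{4} = \frac{15}{32} \approx 0.46875$)
$G{\left(d,K \right)} = - \frac{K}{7}$
$u{\left(A,g \right)} = A - 137 g$
$u{\left(-217,G{\left(T{\left(x{\left(-2 \right)},z \right)},C \right)} \right)} + o = \left(-217 - 137 \left(\left(- \frac{1}{7}\right) \frac{15}{32}\right)\right) + 10928 = \left(-217 - - \frac{2055}{224}\right) + 10928 = \left(-217 + \frac{2055}{224}\right) + 10928 = - \frac{46553}{224} + 10928 = \frac{2401319}{224}$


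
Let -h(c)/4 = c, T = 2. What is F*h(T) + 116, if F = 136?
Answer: -972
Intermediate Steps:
h(c) = -4*c
F*h(T) + 116 = 136*(-4*2) + 116 = 136*(-8) + 116 = -1088 + 116 = -972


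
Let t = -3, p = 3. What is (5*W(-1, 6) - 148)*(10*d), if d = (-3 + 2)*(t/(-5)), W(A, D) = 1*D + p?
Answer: 618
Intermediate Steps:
W(A, D) = 3 + D (W(A, D) = 1*D + 3 = D + 3 = 3 + D)
d = -⅗ (d = (-3 + 2)*(-3/(-5)) = -(-3)*(-1)/5 = -1*⅗ = -⅗ ≈ -0.60000)
(5*W(-1, 6) - 148)*(10*d) = (5*(3 + 6) - 148)*(10*(-⅗)) = (5*9 - 148)*(-6) = (45 - 148)*(-6) = -103*(-6) = 618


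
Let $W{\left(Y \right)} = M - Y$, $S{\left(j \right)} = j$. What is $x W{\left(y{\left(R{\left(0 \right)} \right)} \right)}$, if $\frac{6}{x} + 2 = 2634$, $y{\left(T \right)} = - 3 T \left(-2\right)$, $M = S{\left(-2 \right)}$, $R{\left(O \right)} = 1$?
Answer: $- \frac{6}{329} \approx -0.018237$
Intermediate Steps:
$M = -2$
$y{\left(T \right)} = 6 T$
$W{\left(Y \right)} = -2 - Y$
$x = \frac{3}{1316}$ ($x = \frac{6}{-2 + 2634} = \frac{6}{2632} = 6 \cdot \frac{1}{2632} = \frac{3}{1316} \approx 0.0022796$)
$x W{\left(y{\left(R{\left(0 \right)} \right)} \right)} = \frac{3 \left(-2 - 6 \cdot 1\right)}{1316} = \frac{3 \left(-2 - 6\right)}{1316} = \frac{3}{1316} \left(-8\right) = - \frac{6}{329}$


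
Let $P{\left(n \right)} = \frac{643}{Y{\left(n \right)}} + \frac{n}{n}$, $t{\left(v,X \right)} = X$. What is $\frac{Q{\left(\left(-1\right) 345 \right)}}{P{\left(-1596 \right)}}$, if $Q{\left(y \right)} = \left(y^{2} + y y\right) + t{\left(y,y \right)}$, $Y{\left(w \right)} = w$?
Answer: $\frac{379377180}{953} \approx 3.9809 \cdot 10^{5}$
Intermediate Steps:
$Q{\left(y \right)} = y + 2 y^{2}$ ($Q{\left(y \right)} = \left(y^{2} + y y\right) + y = \left(y^{2} + y^{2}\right) + y = 2 y^{2} + y = y + 2 y^{2}$)
$P{\left(n \right)} = 1 + \frac{643}{n}$ ($P{\left(n \right)} = \frac{643}{n} + \frac{n}{n} = \frac{643}{n} + 1 = 1 + \frac{643}{n}$)
$\frac{Q{\left(\left(-1\right) 345 \right)}}{P{\left(-1596 \right)}} = \frac{\left(-1\right) 345 \left(1 + 2 \left(\left(-1\right) 345\right)\right)}{\frac{1}{-1596} \left(643 - 1596\right)} = \frac{\left(-345\right) \left(1 + 2 \left(-345\right)\right)}{\left(- \frac{1}{1596}\right) \left(-953\right)} = \frac{\left(-345\right) \left(1 - 690\right)}{\frac{953}{1596}} = \left(-345\right) \left(-689\right) \frac{1596}{953} = 237705 \cdot \frac{1596}{953} = \frac{379377180}{953}$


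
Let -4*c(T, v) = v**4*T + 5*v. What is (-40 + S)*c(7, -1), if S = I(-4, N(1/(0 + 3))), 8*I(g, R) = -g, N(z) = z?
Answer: 79/4 ≈ 19.750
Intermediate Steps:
I(g, R) = -g/8 (I(g, R) = (-g)/8 = -g/8)
S = 1/2 (S = -1/8*(-4) = 1/2 ≈ 0.50000)
c(T, v) = -5*v/4 - T*v**4/4 (c(T, v) = -(v**4*T + 5*v)/4 = -(T*v**4 + 5*v)/4 = -(5*v + T*v**4)/4 = -5*v/4 - T*v**4/4)
(-40 + S)*c(7, -1) = (-40 + 1/2)*(-1/4*(-1)*(5 + 7*(-1)**3)) = -(-79)*(-1)*(5 + 7*(-1))/8 = -(-79)*(-1)*(5 - 7)/8 = -(-79)*(-1)*(-2)/8 = -79/2*(-1/2) = 79/4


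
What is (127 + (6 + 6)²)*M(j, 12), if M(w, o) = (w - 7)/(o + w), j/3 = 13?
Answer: 8672/51 ≈ 170.04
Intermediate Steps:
j = 39 (j = 3*13 = 39)
M(w, o) = (-7 + w)/(o + w)
(127 + (6 + 6)²)*M(j, 12) = (127 + (6 + 6)²)*((-7 + 39)/(12 + 39)) = (127 + 12²)*(32/51) = (127 + 144)*((1/51)*32) = 271*(32/51) = 8672/51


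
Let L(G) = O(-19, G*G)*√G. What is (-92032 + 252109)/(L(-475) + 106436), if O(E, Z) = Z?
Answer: 17037955572/24191982918971 - 180586865625*I*√19/24191982918971 ≈ 0.00070428 - 0.032538*I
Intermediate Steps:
L(G) = G^(5/2) (L(G) = (G*G)*√G = G²*√G = G^(5/2))
(-92032 + 252109)/(L(-475) + 106436) = (-92032 + 252109)/((-475)^(5/2) + 106436) = 160077/(1128125*I*√19 + 106436) = 160077/(106436 + 1128125*I*√19)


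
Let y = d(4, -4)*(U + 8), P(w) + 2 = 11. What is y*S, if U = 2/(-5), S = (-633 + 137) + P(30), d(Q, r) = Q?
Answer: -74024/5 ≈ -14805.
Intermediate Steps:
P(w) = 9 (P(w) = -2 + 11 = 9)
S = -487 (S = (-633 + 137) + 9 = -496 + 9 = -487)
U = -⅖ (U = 2*(-⅕) = -⅖ ≈ -0.40000)
y = 152/5 (y = 4*(-⅖ + 8) = 4*(38/5) = 152/5 ≈ 30.400)
y*S = (152/5)*(-487) = -74024/5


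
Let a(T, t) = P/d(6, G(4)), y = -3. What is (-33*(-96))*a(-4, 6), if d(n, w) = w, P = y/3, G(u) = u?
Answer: -792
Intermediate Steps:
P = -1 (P = -3/3 = -3*⅓ = -1)
a(T, t) = -¼ (a(T, t) = -1/4 = -1*¼ = -¼)
(-33*(-96))*a(-4, 6) = -33*(-96)*(-¼) = 3168*(-¼) = -792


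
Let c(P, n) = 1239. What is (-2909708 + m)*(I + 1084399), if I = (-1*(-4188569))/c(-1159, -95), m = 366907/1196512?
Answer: -335158781861114788555/105891312 ≈ -3.1651e+12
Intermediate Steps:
m = 366907/1196512 (m = 366907*(1/1196512) = 366907/1196512 ≈ 0.30665)
I = 598367/177 (I = -1*(-4188569)/1239 = 4188569*(1/1239) = 598367/177 ≈ 3380.6)
(-2909708 + m)*(I + 1084399) = (-2909708 + 366907/1196512)*(598367/177 + 1084399) = -3481500171589/1196512*192536990/177 = -335158781861114788555/105891312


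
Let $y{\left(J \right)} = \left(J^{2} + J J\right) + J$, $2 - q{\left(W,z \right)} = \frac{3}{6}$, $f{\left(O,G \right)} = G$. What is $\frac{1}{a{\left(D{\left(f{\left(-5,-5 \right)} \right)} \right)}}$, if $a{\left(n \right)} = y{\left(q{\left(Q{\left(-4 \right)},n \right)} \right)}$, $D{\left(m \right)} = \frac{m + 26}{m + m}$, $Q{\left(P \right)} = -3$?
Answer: $\frac{1}{6} \approx 0.16667$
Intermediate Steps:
$q{\left(W,z \right)} = \frac{3}{2}$ ($q{\left(W,z \right)} = 2 - \frac{3}{6} = 2 - 3 \cdot \frac{1}{6} = 2 - \frac{1}{2} = \frac{3}{2}$)
$y{\left(J \right)} = J + 2 J^{2}$ ($y{\left(J \right)} = \left(J^{2} + J^{2}\right) + J = 2 J^{2} + J = J + 2 J^{2}$)
$D{\left(m \right)} = \frac{26 + m}{2 m}$
$a{\left(n \right)} = 6$ ($a{\left(n \right)} = \frac{3 \left(1 + 2 \cdot \frac{3}{2}\right)}{2} = \frac{3 \left(1 + 3\right)}{2} = \frac{3}{2} \cdot 4 = 6$)
$\frac{1}{a{\left(D{\left(f{\left(-5,-5 \right)} \right)} \right)}} = \frac{1}{6}$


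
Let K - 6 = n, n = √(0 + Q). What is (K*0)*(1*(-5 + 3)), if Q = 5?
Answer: 0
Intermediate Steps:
n = √5 (n = √(0 + 5) = √5 ≈ 2.2361)
K = 6 + √5 ≈ 8.2361
(K*0)*(1*(-5 + 3)) = ((6 + √5)*0)*(1*(-5 + 3)) = 0*(1*(-2)) = 0*(-2) = 0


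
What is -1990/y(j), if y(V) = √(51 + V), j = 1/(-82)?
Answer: -1990*√342842/4181 ≈ -278.69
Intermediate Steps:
j = -1/82 ≈ -0.012195
-1990/y(j) = -1990/√(51 - 1/82) = -1990*√342842/4181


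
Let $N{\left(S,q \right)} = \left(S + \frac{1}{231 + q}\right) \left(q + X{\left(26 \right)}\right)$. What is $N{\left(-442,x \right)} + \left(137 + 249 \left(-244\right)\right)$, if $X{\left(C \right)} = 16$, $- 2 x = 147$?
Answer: $- \frac{2217875}{63} \approx -35204.0$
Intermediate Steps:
$x = - \frac{147}{2}$ ($x = \left(- \frac{1}{2}\right) 147 = - \frac{147}{2} \approx -73.5$)
$N{\left(S,q \right)} = \left(16 + q\right) \left(S + \frac{1}{231 + q}\right)$ ($N{\left(S,q \right)} = \left(S + \frac{1}{231 + q}\right) \left(q + 16\right) = \left(S + \frac{1}{231 + q}\right) \left(16 + q\right) = \left(16 + q\right) \left(S + \frac{1}{231 + q}\right)$)
$N{\left(-442,x \right)} + \left(137 + 249 \left(-244\right)\right) = \frac{16 - \frac{147}{2} + 3696 \left(-442\right) - 442 \left(- \frac{147}{2}\right)^{2} + 247 \left(-442\right) \left(- \frac{147}{2}\right)}{231 - \frac{147}{2}} + \left(137 + 249 \left(-244\right)\right) = \frac{16 - \frac{147}{2} - 1633632 - \frac{4775589}{2} + 8024289}{\frac{315}{2}} + \left(137 - 60756\right) = \frac{2 \left(16 - \frac{147}{2} - 1633632 - \frac{4775589}{2} + 8024289\right)}{315} - 60619 = \frac{2}{315} \cdot 4002805 - 60619 = \frac{1601122}{63} - 60619 = - \frac{2217875}{63}$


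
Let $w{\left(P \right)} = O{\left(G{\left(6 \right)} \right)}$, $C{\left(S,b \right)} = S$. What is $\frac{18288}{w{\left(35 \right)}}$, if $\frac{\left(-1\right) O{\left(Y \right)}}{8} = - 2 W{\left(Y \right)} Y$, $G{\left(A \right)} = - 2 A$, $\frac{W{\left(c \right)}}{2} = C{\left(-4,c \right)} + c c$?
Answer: $- \frac{381}{1120} \approx -0.34018$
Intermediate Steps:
$W{\left(c \right)} = -8 + 2 c^{2}$ ($W{\left(c \right)} = 2 \left(-4 + c c\right) = 2 \left(-4 + c^{2}\right) = -8 + 2 c^{2}$)
$O{\left(Y \right)} = - 8 Y \left(16 - 4 Y^{2}\right)$ ($O{\left(Y \right)} = - 8 - 2 \left(-8 + 2 Y^{2}\right) Y = - 8 \left(16 - 4 Y^{2}\right) Y = - 8 Y \left(16 - 4 Y^{2}\right)$)
$w{\left(P \right)} = -53760$ ($w{\left(P \right)} = 32 \left(\left(-2\right) 6\right) \left(-4 + \left(\left(-2\right) 6\right)^{2}\right) = 32 \left(-12\right) \left(-4 + \left(-12\right)^{2}\right) = 32 \left(-12\right) \left(-4 + 144\right) = 32 \left(-12\right) 140 = -53760$)
$\frac{18288}{w{\left(35 \right)}} = \frac{18288}{-53760} = 18288 \left(- \frac{1}{53760}\right) = - \frac{381}{1120}$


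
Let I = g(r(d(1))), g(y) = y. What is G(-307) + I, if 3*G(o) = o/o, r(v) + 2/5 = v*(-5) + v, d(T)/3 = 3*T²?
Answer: -541/15 ≈ -36.067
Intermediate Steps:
d(T) = 9*T² (d(T) = 3*(3*T²) = 9*T²)
r(v) = -⅖ - 4*v (r(v) = -⅖ + (v*(-5) + v) = -⅖ + (-5*v + v) = -⅖ - 4*v)
G(o) = ⅓ (G(o) = (o/o)/3 = (⅓)*1 = ⅓)
I = -182/5 (I = -⅖ - 36*1² = -⅖ - 36 = -182/5 ≈ -36.400)
G(-307) + I = ⅓ - 182/5 = -541/15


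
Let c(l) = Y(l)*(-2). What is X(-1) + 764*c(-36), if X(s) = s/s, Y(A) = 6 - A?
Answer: -64175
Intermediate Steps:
X(s) = 1
c(l) = -12 + 2*l (c(l) = (6 - l)*(-2) = -12 + 2*l)
X(-1) + 764*c(-36) = 1 + 764*(-12 + 2*(-36)) = 1 + 764*(-12 - 72) = 1 + 764*(-84) = 1 - 64176 = -64175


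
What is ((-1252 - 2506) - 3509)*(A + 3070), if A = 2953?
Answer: -43769141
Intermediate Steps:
((-1252 - 2506) - 3509)*(A + 3070) = ((-1252 - 2506) - 3509)*(2953 + 3070) = (-3758 - 3509)*6023 = -7267*6023 = -43769141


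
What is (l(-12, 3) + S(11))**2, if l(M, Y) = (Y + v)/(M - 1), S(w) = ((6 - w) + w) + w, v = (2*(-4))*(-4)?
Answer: 34596/169 ≈ 204.71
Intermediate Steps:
v = 32 (v = -8*(-4) = 32)
S(w) = 6 + w
l(M, Y) = (32 + Y)/(-1 + M) (l(M, Y) = (Y + 32)/(M - 1) = (32 + Y)/(-1 + M))
(l(-12, 3) + S(11))**2 = ((32 + 3)/(-1 - 12) + (6 + 11))**2 = (35/(-13) + 17)**2 = (-1/13*35 + 17)**2 = (-35/13 + 17)**2 = (186/13)**2 = 34596/169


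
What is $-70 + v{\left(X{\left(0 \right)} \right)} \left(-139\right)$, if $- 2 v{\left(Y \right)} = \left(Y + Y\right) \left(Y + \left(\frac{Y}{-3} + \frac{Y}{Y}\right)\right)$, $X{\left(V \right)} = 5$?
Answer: $\frac{8825}{3} \approx 2941.7$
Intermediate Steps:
$v{\left(Y \right)} = - Y \left(1 + \frac{2 Y}{3}\right)$ ($v{\left(Y \right)} = - \frac{\left(Y + Y\right) \left(Y + \left(\frac{Y}{-3} + \frac{Y}{Y}\right)\right)}{2} = - \frac{2 Y \left(Y + \left(Y \left(- \frac{1}{3}\right) + 1\right)\right)}{2} = - \frac{2 Y \left(Y - \left(-1 + \frac{Y}{3}\right)\right)}{2} = - \frac{2 Y \left(1 + \frac{2 Y}{3}\right)}{2} = - Y \left(1 + \frac{2 Y}{3}\right)$)
$-70 + v{\left(X{\left(0 \right)} \right)} \left(-139\right) = -70 + \left(- \frac{1}{3}\right) 5 \left(3 + 2 \cdot 5\right) \left(-139\right) = -70 + \left(- \frac{1}{3}\right) 5 \left(3 + 10\right) \left(-139\right) = -70 + \left(- \frac{1}{3}\right) 5 \cdot 13 \left(-139\right) = -70 - - \frac{9035}{3} = -70 + \frac{9035}{3} = \frac{8825}{3}$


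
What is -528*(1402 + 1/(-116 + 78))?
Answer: -14064600/19 ≈ -7.4024e+5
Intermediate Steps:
-528*(1402 + 1/(-116 + 78)) = -528*(1402 + 1/(-38)) = -528*(1402 - 1/38) = -528*53275/38 = -14064600/19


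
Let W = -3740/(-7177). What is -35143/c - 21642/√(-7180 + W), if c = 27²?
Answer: -35143/729 + 10821*I*√23113133765/6440890 ≈ -48.207 + 255.42*I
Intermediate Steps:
c = 729
W = 3740/7177 (W = -3740*(-1/7177) = 3740/7177 ≈ 0.52111)
-35143/c - 21642/√(-7180 + W) = -35143/729 - 21642/√(-7180 + 3740/7177) = -35143*1/729 - 21642*(-I*√23113133765/12881780) = -35143/729 - 21642*(-I*√23113133765/12881780) = -35143/729 - (-10821)*I*√23113133765/6440890 = -35143/729 + 10821*I*√23113133765/6440890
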